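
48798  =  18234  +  30564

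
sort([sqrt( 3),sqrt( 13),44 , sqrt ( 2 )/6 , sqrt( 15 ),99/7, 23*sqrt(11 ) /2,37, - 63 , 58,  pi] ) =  [ - 63,sqrt(2) /6, sqrt(3),pi, sqrt( 13 ),sqrt( 15), 99/7,37 , 23*sqrt(11)/2, 44,58]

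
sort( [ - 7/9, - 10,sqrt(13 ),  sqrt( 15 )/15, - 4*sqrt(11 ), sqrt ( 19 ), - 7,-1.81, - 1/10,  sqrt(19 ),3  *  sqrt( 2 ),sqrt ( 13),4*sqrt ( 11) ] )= [  -  4*sqrt(11 )  , - 10,  -  7, - 1.81, - 7/9,-1/10,sqrt( 15) /15,sqrt(13 ),sqrt(13 ),3*sqrt(2), sqrt( 19),sqrt(19 ),  4*sqrt (11 ) ]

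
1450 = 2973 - 1523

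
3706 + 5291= 8997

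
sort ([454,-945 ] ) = [ - 945,454 ]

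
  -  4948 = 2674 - 7622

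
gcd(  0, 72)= 72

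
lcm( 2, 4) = 4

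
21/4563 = 7/1521 = 0.00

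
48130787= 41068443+7062344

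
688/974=344/487 = 0.71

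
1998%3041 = 1998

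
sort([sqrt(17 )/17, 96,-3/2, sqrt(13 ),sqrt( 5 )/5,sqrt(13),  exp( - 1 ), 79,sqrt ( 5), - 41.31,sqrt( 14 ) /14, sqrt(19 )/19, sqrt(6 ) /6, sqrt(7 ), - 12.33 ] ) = [- 41.31,  -  12.33,-3/2,sqrt(19)/19, sqrt ( 17 )/17,  sqrt ( 14 ) /14,exp(-1), sqrt(6 )/6 , sqrt(5)/5,sqrt( 5), sqrt(7),sqrt(13), sqrt(13), 79, 96] 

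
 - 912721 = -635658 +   -  277063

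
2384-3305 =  - 921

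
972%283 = 123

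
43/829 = 43/829 = 0.05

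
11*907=9977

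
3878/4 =969 + 1/2=969.50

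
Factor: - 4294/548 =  - 2147/274  =  - 2^( - 1 )  *  19^1*113^1*137^ ( - 1)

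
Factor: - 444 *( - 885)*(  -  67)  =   -2^2 *3^2*5^1*37^1*59^1*67^1  =  -26326980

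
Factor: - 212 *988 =-209456  =  - 2^4 * 13^1*19^1 * 53^1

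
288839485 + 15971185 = 304810670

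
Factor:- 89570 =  -2^1 *5^1*13^2 * 53^1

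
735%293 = 149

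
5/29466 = 5/29466 = 0.00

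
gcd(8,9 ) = 1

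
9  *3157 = 28413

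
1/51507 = 1/51507 = 0.00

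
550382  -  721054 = -170672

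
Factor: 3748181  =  43^1*67^1*1301^1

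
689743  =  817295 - 127552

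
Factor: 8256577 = 7^1*17^1*69383^1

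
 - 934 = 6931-7865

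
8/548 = 2/137  =  0.01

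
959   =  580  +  379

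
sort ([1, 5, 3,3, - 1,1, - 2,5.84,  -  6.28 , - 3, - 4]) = [ - 6.28,- 4, - 3,-2, - 1,1,1, 3,3, 5, 5.84 ]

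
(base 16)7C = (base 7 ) 235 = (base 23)59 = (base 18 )6G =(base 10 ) 124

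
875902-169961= 705941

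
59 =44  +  15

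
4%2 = 0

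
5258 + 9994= 15252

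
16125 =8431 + 7694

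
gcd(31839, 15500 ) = 1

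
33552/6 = 5592=   5592.00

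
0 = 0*462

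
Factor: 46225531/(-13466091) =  - 3^(-1 )*11^1*17^ (-1 ) * 73^(-1)*3617^(  -  1)*4202321^1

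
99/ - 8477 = -99/8477 =- 0.01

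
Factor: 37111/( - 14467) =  - 23^(- 1 ) * 59^1  =  - 59/23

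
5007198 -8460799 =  - 3453601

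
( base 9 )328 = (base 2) 100001101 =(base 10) 269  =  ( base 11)225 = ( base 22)C5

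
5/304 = 5/304 = 0.02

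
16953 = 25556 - 8603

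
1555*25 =38875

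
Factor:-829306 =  - 2^1*414653^1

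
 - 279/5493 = - 1 + 1738/1831 = - 0.05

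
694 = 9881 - 9187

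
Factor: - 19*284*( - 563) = 2^2 * 19^1*71^1 * 563^1 = 3037948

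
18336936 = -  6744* ( - 2719)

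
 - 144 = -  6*24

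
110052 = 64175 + 45877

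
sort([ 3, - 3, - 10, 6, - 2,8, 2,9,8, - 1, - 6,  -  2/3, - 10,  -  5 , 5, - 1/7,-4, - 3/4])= [-10, - 10,-6, - 5, - 4,- 3, - 2, - 1, - 3/4, - 2/3,  -  1/7,2,3, 5,6,8, 8, 9] 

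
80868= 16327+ 64541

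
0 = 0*5084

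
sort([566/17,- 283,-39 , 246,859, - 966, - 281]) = [ - 966, - 283, - 281,-39,566/17,  246, 859 ]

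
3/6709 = 3/6709  =  0.00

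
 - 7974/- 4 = 1993  +  1/2 = 1993.50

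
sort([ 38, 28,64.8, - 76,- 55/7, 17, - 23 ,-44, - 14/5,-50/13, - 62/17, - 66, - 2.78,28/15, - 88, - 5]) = [ - 88, - 76,-66, -44, - 23, - 55/7,-5,-50/13, - 62/17, - 14/5,-2.78, 28/15,17, 28,38, 64.8] 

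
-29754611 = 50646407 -80401018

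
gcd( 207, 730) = 1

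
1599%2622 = 1599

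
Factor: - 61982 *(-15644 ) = 969646408 = 2^3*17^1*1823^1*3911^1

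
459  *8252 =3787668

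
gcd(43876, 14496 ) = 4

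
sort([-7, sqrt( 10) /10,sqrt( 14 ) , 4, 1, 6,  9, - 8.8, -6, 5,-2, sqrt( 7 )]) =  [ - 8.8, - 7,-6, -2,sqrt(10)/10, 1,  sqrt(7 ), sqrt(14),4,5, 6, 9] 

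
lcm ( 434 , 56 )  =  1736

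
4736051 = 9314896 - 4578845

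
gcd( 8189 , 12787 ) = 19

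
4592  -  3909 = 683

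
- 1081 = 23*( - 47 )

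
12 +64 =76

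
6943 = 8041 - 1098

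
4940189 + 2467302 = 7407491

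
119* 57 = 6783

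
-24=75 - 99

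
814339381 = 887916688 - 73577307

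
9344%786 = 698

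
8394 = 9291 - 897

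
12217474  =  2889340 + 9328134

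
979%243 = 7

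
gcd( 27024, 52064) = 16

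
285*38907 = 11088495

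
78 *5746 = 448188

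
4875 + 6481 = 11356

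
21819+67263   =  89082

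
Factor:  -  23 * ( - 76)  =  1748 = 2^2 * 19^1*23^1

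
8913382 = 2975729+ 5937653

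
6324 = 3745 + 2579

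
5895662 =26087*226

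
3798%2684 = 1114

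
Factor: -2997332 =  - 2^2*13^1*57641^1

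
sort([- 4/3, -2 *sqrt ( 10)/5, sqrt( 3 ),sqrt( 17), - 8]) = [- 8,-4/3, - 2*sqrt( 10)/5, sqrt( 3),sqrt( 17 )]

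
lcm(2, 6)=6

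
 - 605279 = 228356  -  833635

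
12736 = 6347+6389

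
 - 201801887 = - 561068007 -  - 359266120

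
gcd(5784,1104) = 24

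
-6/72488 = -3/36244= -0.00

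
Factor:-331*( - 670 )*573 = 2^1*3^1*5^1 *67^1*191^1*331^1 = 127074210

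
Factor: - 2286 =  - 2^1*3^2*127^1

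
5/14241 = 5/14241 =0.00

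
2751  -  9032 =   -  6281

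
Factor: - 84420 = -2^2*3^2*5^1*7^1*67^1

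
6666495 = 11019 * 605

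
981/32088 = 327/10696  =  0.03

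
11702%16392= 11702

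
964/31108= 241/7777 = 0.03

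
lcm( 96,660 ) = 5280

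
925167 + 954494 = 1879661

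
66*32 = 2112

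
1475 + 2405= 3880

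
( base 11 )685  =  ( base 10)819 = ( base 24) 1A3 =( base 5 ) 11234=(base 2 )1100110011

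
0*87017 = 0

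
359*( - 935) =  - 335665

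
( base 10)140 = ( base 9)165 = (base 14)A0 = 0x8C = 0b10001100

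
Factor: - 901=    -17^1 * 53^1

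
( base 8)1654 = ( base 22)1kg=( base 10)940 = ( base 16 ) 3AC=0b1110101100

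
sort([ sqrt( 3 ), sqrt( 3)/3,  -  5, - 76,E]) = [ - 76, - 5, sqrt ( 3)/3,sqrt( 3),  E ]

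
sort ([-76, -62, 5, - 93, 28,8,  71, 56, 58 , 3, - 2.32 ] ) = [ - 93, - 76, - 62, - 2.32,3,5, 8 , 28, 56,  58 , 71 ]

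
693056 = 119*5824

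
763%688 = 75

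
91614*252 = 23086728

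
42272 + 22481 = 64753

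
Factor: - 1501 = -19^1*79^1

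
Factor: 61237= 11^1*19^1 * 293^1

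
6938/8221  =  6938/8221= 0.84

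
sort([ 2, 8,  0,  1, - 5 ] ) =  [ - 5, 0,1 , 2, 8] 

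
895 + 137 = 1032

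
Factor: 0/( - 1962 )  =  0  =  0^1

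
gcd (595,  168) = 7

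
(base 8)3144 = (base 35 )1bq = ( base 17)5b4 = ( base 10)1636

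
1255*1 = 1255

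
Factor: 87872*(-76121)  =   - 2^6 *163^1*467^1*  1373^1 = - 6688904512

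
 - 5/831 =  - 1+826/831 = - 0.01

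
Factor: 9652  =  2^2 * 19^1 *127^1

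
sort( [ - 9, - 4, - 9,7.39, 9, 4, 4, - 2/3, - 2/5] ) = [ - 9, - 9,-4,-2/3, - 2/5 , 4, 4,7.39, 9]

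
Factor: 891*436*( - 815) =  -2^2*3^4*5^1*11^1*109^1*163^1 = - 316607940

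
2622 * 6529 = 17119038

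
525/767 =525/767 = 0.68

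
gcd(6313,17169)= 59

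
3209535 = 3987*805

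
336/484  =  84/121 = 0.69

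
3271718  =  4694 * 697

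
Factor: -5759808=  - 2^6*3^1 *131^1*229^1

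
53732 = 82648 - 28916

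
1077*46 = 49542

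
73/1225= 73/1225 = 0.06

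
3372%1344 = 684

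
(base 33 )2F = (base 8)121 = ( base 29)2n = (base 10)81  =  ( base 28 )2P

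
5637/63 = 1879/21 = 89.48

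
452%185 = 82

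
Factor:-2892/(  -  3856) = 3/4 = 2^(-2)* 3^1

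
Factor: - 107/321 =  - 1/3 =- 3^(-1 )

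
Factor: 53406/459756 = 23/198   =  2^( - 1) * 3^(-2 )* 11^ ( - 1 ) * 23^1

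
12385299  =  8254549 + 4130750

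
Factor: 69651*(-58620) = - 4082941620 = -2^2*3^3*5^1*71^1 *109^1 * 977^1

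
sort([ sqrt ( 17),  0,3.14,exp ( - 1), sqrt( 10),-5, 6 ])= [ - 5, 0, exp ( - 1), 3.14,sqrt( 10),sqrt(17 ),  6 ] 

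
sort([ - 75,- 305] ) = [ - 305, - 75 ] 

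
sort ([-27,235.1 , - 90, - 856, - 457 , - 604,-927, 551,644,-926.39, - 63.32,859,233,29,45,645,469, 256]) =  [ - 927, - 926.39  ,  -  856,- 604, - 457,-90,-63.32, - 27, 29, 45,233,235.1  ,  256,469,551,644,645,859]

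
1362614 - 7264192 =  - 5901578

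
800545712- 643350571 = 157195141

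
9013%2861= 430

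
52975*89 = 4714775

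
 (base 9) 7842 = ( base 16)169D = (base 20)E99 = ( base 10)5789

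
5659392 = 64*88428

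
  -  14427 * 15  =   - 216405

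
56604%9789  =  7659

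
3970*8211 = 32597670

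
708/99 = 236/33 = 7.15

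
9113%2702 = 1007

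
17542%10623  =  6919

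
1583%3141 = 1583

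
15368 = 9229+6139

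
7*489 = 3423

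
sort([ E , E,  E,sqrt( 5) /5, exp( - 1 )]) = [ exp (-1),  sqrt( 5)/5,E,E,E ]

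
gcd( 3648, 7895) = 1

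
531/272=531/272 = 1.95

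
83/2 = 83/2=41.50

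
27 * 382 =10314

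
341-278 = 63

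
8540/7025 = 1708/1405=1.22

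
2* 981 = 1962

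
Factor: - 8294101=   -  233^1*35597^1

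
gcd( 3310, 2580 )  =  10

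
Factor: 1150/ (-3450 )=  - 1/3  =  - 3^( - 1)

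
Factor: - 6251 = -7^1*19^1*47^1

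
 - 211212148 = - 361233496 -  - 150021348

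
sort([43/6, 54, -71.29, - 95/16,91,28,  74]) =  [  -  71.29, - 95/16, 43/6,  28,  54,74,91 ]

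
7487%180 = 107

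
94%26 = 16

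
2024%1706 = 318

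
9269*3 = 27807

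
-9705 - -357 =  - 9348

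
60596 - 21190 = 39406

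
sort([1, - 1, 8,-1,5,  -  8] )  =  [ - 8, - 1,  -  1,1, 5,8]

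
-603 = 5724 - 6327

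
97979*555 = 54378345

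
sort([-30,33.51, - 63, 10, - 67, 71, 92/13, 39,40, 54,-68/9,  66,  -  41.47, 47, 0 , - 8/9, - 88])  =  [ - 88, - 67, -63,-41.47,-30, - 68/9, - 8/9, 0, 92/13, 10,33.51,39, 40, 47, 54,66,71] 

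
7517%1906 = 1799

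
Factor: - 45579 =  - 3^1*15193^1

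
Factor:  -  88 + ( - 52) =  - 140 = -2^2 * 5^1*7^1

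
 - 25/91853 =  - 25/91853 = - 0.00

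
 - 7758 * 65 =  - 504270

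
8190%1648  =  1598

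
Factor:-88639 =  - 137^1 * 647^1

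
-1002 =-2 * 501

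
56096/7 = 8013 + 5/7 = 8013.71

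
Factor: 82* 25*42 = 2^2 * 3^1 * 5^2*7^1*41^1  =  86100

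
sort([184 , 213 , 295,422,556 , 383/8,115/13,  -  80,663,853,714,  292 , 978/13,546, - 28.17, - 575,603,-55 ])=[ - 575,-80  ,-55, - 28.17,115/13,  383/8,  978/13, 184,213,292,295,422, 546, 556,  603,663,714,853]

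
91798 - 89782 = 2016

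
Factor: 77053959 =3^2*8561551^1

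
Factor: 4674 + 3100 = 7774 = 2^1*13^2 * 23^1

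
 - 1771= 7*( - 253 ) 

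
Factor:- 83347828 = -2^2 *37^1 * 233^1*2417^1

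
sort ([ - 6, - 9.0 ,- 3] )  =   [ - 9.0, - 6, - 3]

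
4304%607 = 55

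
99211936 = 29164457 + 70047479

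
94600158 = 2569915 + 92030243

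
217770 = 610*357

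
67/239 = 67/239 = 0.28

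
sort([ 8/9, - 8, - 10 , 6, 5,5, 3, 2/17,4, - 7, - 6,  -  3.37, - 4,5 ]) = [-10, - 8, - 7, - 6, - 4, - 3.37,  2/17,8/9 , 3, 4, 5, 5, 5, 6 ] 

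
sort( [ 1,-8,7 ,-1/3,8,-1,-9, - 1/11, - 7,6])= [-9, - 8, - 7,-1,-1/3,-1/11,1,6, 7, 8]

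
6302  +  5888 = 12190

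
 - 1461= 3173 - 4634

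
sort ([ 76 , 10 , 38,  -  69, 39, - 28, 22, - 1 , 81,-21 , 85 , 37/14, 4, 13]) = [ - 69, - 28 ,-21 , - 1,37/14,4, 10,  13, 22 , 38, 39, 76, 81,85]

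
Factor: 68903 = 68903^1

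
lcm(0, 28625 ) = 0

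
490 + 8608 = 9098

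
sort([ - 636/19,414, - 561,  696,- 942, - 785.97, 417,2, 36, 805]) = [ - 942, - 785.97, - 561,-636/19,2, 36, 414, 417,  696, 805 ]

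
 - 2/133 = -1 + 131/133 = -0.02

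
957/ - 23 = - 957/23   =  -  41.61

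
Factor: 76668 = 2^2*3^1*6389^1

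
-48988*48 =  -2351424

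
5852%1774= 530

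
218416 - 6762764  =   -6544348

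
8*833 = 6664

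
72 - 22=50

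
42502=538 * 79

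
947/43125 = 947/43125 =0.02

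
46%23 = 0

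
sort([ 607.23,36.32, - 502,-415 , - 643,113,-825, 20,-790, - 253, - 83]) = [-825, - 790,  -  643, - 502, - 415, - 253,  -  83,20, 36.32,113,607.23]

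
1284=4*321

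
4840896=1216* 3981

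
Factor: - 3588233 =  - 11^1*326203^1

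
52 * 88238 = 4588376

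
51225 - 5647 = 45578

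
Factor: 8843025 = 3^1*5^2*157^1*751^1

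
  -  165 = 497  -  662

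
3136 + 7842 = 10978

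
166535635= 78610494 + 87925141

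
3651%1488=675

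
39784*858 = 34134672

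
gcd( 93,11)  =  1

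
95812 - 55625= 40187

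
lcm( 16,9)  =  144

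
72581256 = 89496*811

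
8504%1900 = 904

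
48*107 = 5136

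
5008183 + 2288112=7296295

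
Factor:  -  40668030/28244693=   -  2^1 * 3^2*5^1*13^1*34759^1*28244693^( - 1)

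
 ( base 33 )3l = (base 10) 120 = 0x78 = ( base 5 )440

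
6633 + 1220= 7853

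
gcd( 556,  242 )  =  2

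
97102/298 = 48551/149 = 325.85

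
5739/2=2869 + 1/2 = 2869.50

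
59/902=59/902  =  0.07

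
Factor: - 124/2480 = - 1/20=- 2^( - 2 )*5^( - 1)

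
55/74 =55/74 = 0.74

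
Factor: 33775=5^2*7^1*193^1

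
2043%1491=552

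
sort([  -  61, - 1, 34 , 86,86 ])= [  -  61, - 1,34,86, 86] 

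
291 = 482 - 191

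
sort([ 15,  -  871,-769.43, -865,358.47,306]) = [ - 871, -865, - 769.43,15,306, 358.47]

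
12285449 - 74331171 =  - 62045722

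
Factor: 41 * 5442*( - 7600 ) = -2^5*3^1*5^2*19^1 *41^1* 907^1 = - 1695727200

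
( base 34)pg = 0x362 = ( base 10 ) 866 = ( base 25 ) 19g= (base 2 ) 1101100010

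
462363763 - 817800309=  - 355436546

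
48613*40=1944520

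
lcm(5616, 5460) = 196560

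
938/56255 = 938/56255= 0.02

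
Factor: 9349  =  9349^1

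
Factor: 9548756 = 2^2*7^1*341027^1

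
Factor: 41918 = 2^1*20959^1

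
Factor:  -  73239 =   -  3^1*24413^1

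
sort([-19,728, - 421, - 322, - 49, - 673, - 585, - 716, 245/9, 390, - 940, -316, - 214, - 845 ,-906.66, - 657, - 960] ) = [ -960, - 940, - 906.66, - 845, - 716,- 673, - 657, - 585, - 421, - 322, - 316, - 214, - 49, - 19,245/9,390 , 728]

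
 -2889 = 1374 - 4263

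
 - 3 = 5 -8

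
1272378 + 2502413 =3774791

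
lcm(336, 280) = 1680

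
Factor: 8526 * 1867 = 15918042 = 2^1 * 3^1*7^2*29^1*1867^1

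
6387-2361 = 4026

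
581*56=32536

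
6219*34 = 211446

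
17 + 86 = 103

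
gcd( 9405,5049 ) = 99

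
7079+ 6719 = 13798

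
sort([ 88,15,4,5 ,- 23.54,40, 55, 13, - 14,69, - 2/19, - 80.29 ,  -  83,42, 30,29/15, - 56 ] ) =[ - 83, - 80.29, - 56, - 23.54, - 14, - 2/19, 29/15,4,5,13, 15,30,40,  42, 55,69, 88 ]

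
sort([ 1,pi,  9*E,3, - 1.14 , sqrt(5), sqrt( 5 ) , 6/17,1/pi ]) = [ - 1.14,1/pi,6/17, 1, sqrt( 5), sqrt( 5 ),  3, pi,  9 * E ]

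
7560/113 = 66 +102/113 = 66.90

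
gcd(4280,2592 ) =8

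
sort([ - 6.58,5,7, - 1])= [ - 6.58, - 1,5,7] 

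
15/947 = 15/947 = 0.02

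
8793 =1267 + 7526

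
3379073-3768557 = -389484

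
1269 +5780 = 7049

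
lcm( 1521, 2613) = 101907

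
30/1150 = 3/115 = 0.03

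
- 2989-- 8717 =5728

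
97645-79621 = 18024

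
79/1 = 79 = 79.00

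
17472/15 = 5824/5=1164.80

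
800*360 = 288000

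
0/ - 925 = 0/1 = - 0.00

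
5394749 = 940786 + 4453963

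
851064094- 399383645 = 451680449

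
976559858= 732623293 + 243936565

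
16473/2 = 16473/2 =8236.50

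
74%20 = 14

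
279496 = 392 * 713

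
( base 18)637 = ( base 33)1rp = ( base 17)6FG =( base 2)11111010101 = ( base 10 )2005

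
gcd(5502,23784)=6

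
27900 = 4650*6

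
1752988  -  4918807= - 3165819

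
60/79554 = 10/13259 = 0.00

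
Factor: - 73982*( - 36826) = 2^2 * 71^1 * 521^1* 18413^1 = 2724461132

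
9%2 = 1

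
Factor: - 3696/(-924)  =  2^2 = 4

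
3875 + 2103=5978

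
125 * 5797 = 724625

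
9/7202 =9/7202 = 0.00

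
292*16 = 4672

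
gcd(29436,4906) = 4906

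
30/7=4 + 2/7 = 4.29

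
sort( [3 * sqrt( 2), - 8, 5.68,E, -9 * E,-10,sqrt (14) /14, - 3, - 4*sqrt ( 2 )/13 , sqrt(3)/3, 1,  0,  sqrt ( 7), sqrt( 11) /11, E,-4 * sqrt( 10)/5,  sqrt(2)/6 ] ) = [ - 9*E,  -  10,-8, - 3, - 4*sqrt(10) /5, - 4 * sqrt ( 2)/13,  0,sqrt ( 2 )/6,sqrt(14 ) /14,  sqrt(11 )/11 , sqrt( 3) /3,1,sqrt( 7 ) , E,E,3 * sqrt(2 ),  5.68] 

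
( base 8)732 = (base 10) 474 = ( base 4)13122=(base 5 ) 3344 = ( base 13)2a6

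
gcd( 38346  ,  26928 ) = 66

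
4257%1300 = 357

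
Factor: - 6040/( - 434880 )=2^(-3)* 3^( - 2) = 1/72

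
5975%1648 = 1031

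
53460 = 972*55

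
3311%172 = 43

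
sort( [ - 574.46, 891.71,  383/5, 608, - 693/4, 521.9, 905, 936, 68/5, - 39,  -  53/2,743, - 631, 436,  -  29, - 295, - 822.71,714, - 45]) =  [ - 822.71,-631, -574.46, - 295, -693/4, - 45, - 39, - 29 , -53/2, 68/5, 383/5, 436, 521.9, 608, 714, 743 , 891.71, 905,936]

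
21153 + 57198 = 78351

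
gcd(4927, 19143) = 1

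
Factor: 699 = 3^1*233^1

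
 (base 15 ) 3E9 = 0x37E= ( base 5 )12034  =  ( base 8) 1576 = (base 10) 894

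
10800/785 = 13 + 119/157=13.76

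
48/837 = 16/279 = 0.06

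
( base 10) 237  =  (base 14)12D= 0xED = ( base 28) 8D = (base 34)6X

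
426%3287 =426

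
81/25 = 81/25 = 3.24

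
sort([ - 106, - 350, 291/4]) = [ - 350,- 106,291/4] 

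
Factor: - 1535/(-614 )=5/2 = 2^( - 1) * 5^1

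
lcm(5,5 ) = 5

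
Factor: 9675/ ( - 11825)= - 3^2*11^( - 1) = -  9/11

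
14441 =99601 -85160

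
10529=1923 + 8606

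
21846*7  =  152922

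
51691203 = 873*59211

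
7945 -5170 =2775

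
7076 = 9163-2087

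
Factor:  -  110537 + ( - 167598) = -278135=- 5^1 *11^1*13^1*389^1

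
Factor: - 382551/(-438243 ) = 577/661  =  577^1 * 661^(  -  1 )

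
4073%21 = 20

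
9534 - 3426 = 6108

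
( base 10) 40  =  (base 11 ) 37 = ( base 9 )44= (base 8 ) 50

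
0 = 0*56441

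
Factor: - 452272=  -2^4*23^1*1229^1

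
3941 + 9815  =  13756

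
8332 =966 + 7366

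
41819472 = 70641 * 592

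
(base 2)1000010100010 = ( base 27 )5MJ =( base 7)15262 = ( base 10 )4258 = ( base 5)114013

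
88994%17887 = 17446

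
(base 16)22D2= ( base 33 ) 864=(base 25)E6E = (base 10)8914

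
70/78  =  35/39 =0.90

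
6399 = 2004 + 4395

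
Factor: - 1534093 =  - 11^1*89^1*1567^1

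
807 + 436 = 1243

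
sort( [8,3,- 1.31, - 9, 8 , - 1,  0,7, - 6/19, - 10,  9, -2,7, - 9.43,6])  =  [ - 10, - 9.43,-9, - 2,  -  1.31, - 1, - 6/19, 0, 3, 6,7,  7, 8, 8,  9]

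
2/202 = 1/101 = 0.01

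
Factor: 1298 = 2^1*11^1*59^1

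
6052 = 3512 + 2540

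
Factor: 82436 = 2^2*37^1 * 557^1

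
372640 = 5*74528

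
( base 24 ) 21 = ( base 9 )54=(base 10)49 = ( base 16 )31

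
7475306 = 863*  8662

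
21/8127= 1/387 = 0.00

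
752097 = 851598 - 99501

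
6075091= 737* 8243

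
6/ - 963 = - 2/321 = -0.01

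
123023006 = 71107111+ 51915895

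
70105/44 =70105/44 = 1593.30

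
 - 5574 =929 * ( - 6)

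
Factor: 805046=2^1 * 11^1*23^1*37^1*43^1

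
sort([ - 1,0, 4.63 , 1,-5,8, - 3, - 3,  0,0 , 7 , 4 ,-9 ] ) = [ - 9,-5, -3, - 3, - 1,0,0, 0, 1,4,4.63,  7,8]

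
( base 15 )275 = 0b1000110000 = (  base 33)gw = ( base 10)560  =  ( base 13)341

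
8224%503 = 176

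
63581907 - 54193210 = 9388697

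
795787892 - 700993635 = 94794257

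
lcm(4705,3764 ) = 18820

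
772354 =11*70214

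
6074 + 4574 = 10648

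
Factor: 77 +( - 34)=43 = 43^1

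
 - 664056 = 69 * ( -9624) 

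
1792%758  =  276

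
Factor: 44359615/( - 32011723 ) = -5^1*389^1*22807^1*32011723^( - 1)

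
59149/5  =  59149/5 = 11829.80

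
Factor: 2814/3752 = 3/4  =  2^(-2)*3^1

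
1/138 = 1/138 =0.01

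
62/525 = 62/525=0.12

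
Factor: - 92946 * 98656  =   - 2^6*3^1 * 7^1*2213^1*3083^1 =-  9169680576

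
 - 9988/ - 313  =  31 + 285/313 = 31.91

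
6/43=6/43 = 0.14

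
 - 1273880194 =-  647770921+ - 626109273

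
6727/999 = 6 + 733/999  =  6.73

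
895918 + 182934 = 1078852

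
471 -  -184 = 655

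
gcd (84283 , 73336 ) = 89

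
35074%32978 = 2096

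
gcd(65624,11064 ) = 8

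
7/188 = 7/188= 0.04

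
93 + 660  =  753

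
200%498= 200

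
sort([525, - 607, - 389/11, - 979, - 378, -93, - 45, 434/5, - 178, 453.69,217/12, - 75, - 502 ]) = [ - 979, - 607,-502, - 378, - 178, - 93, - 75, - 45, - 389/11,217/12, 434/5,453.69,525] 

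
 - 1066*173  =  -184418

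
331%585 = 331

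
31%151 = 31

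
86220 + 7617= 93837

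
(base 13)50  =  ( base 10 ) 65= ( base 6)145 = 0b1000001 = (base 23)2j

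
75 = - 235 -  - 310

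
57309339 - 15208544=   42100795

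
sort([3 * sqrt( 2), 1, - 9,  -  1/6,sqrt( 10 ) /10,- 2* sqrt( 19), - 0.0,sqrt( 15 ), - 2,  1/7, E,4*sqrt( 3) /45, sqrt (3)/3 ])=[  -  9, - 2 * sqrt( 19), - 2, - 1/6, - 0.0,1/7, 4*sqrt (3) /45,sqrt ( 10) /10, sqrt( 3 )/3,1,E,  sqrt(15),3 *sqrt( 2 )] 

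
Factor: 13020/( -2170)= - 2^1*3^1= - 6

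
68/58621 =68/58621 = 0.00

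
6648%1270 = 298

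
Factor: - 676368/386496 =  - 2^( -2 )*7^1 = - 7/4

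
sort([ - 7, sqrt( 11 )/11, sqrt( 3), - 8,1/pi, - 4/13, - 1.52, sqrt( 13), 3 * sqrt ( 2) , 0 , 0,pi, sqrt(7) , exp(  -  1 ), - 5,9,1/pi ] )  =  [ - 8, - 7, - 5, - 1.52, - 4/13,0,0, sqrt(11) /11, 1/pi, 1/pi,exp( - 1 ),sqrt(3), sqrt( 7),pi , sqrt (13),3*sqrt(2),  9] 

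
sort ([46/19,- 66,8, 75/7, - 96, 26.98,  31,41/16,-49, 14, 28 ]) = [- 96 , - 66, - 49,46/19, 41/16,8, 75/7, 14,26.98, 28,  31]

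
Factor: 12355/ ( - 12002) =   -  2^( - 1 )*5^1 * 7^1*17^( - 1 ) = -35/34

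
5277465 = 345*15297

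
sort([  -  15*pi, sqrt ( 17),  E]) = [-15* pi,E,sqrt ( 17 ) ]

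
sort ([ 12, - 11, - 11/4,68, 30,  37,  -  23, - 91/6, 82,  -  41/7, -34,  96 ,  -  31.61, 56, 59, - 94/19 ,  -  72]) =[- 72,  -  34,-31.61, -23,  -  91/6 , - 11, - 41/7 ,  -  94/19, - 11/4, 12, 30,37,56, 59,  68,82,  96]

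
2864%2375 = 489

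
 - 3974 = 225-4199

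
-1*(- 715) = 715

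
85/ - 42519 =-1+42434/42519 =- 0.00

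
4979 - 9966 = -4987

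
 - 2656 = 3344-6000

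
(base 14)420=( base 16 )32c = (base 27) 132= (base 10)812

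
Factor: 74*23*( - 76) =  -2^3*19^1*23^1*37^1 = -129352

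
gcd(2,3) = 1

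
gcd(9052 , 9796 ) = 124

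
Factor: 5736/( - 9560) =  - 3^1 *5^( - 1) =- 3/5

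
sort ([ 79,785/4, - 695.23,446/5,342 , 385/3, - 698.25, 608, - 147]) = [ -698.25 ,- 695.23 , - 147, 79,446/5, 385/3, 785/4,342,  608] 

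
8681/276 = 8681/276 = 31.45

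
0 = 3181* 0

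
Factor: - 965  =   - 5^1*193^1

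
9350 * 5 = 46750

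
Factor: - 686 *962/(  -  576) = 2^( - 4 ) * 3^( -2)* 7^3 * 13^1*37^1 = 164983/144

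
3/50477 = 3/50477 = 0.00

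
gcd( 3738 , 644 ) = 14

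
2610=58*45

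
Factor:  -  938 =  -2^1 * 7^1*67^1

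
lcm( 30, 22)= 330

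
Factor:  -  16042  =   -2^1*13^1*617^1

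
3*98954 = 296862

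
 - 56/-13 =56/13 = 4.31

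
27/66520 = 27/66520 = 0.00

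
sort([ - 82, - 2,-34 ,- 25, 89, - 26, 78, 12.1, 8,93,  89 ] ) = [ - 82, - 34 , - 26, - 25, - 2, 8, 12.1,78, 89 , 89, 93] 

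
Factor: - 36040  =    -  2^3*5^1*17^1 * 53^1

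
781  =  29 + 752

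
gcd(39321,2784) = 3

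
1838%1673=165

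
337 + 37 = 374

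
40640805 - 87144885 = -46504080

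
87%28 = 3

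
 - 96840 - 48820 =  - 145660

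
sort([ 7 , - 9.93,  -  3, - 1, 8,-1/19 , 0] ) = [ - 9.93, - 3, - 1, - 1/19 , 0, 7, 8 ] 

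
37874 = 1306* 29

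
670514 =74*9061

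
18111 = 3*6037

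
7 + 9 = 16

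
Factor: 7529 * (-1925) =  - 14493325 = - 5^2 *7^1*11^1 * 7529^1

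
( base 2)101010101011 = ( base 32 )2LB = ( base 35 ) 281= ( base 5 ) 41411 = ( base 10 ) 2731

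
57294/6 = 9549 = 9549.00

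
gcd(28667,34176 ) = 1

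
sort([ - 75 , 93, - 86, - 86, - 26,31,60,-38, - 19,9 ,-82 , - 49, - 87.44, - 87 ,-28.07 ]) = [ - 87.44, - 87,-86 , - 86 ,- 82,  -  75, - 49, - 38,  -  28.07, - 26,-19,9,31,60,  93]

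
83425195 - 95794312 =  - 12369117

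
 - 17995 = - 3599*5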